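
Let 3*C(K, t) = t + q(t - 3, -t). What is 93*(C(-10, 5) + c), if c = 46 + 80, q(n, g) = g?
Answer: 11718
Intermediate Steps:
C(K, t) = 0 (C(K, t) = (t - t)/3 = (1/3)*0 = 0)
c = 126
93*(C(-10, 5) + c) = 93*(0 + 126) = 93*126 = 11718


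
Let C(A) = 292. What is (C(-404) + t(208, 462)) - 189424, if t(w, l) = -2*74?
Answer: -189280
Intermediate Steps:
t(w, l) = -148
(C(-404) + t(208, 462)) - 189424 = (292 - 148) - 189424 = 144 - 189424 = -189280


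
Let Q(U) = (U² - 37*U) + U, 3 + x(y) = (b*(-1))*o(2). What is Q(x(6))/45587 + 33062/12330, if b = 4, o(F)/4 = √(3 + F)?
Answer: 762211202/281043855 + 672*√5/45587 ≈ 2.7450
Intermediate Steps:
o(F) = 4*√(3 + F)
x(y) = -3 - 16*√5 (x(y) = -3 + (4*(-1))*(4*√(3 + 2)) = -3 - 16*√5)
Q(U) = U² - 36*U
Q(x(6))/45587 + 33062/12330 = ((-3 - 16*√5)*(-36 + (-3 - 16*√5)))/45587 + 33062/12330 = ((-3 - 16*√5)*(-39 - 16*√5))*(1/45587) + 33062*(1/12330) = ((-39 - 16*√5)*(-3 - 16*√5))*(1/45587) + 16531/6165 = (-39 - 16*√5)*(-3 - 16*√5)/45587 + 16531/6165 = 16531/6165 + (-39 - 16*√5)*(-3 - 16*√5)/45587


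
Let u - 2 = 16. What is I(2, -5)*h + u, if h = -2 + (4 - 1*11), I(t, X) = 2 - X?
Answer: -45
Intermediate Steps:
u = 18 (u = 2 + 16 = 18)
h = -9 (h = -2 + (4 - 11) = -2 - 7 = -9)
I(2, -5)*h + u = (2 - 1*(-5))*(-9) + 18 = (2 + 5)*(-9) + 18 = 7*(-9) + 18 = -63 + 18 = -45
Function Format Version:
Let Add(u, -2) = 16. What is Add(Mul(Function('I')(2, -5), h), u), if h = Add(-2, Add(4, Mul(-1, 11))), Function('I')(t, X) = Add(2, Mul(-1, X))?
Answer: -45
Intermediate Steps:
u = 18 (u = Add(2, 16) = 18)
h = -9 (h = Add(-2, Add(4, -11)) = Add(-2, -7) = -9)
Add(Mul(Function('I')(2, -5), h), u) = Add(Mul(Add(2, Mul(-1, -5)), -9), 18) = Add(Mul(Add(2, 5), -9), 18) = Add(Mul(7, -9), 18) = Add(-63, 18) = -45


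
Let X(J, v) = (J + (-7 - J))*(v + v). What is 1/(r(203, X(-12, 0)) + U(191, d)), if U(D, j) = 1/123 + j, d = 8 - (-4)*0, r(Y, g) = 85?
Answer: 123/11440 ≈ 0.010752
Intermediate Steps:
X(J, v) = -14*v
d = 8 (d = 8 - 1*0 = 8 + 0 = 8)
U(D, j) = 1/123 + j
1/(r(203, X(-12, 0)) + U(191, d)) = 1/(85 + (1/123 + 8)) = 1/(85 + 985/123) = 1/(11440/123) = 123/11440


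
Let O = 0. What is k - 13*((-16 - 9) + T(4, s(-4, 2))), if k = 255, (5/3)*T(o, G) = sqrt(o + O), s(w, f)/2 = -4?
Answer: 2822/5 ≈ 564.40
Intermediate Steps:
s(w, f) = -8 (s(w, f) = 2*(-4) = -8)
T(o, G) = 3*sqrt(o)/5 (T(o, G) = 3*sqrt(o + 0)/5 = 3*sqrt(o)/5)
k - 13*((-16 - 9) + T(4, s(-4, 2))) = 255 - 13*((-16 - 9) + 3*sqrt(4)/5) = 255 - 13*(-25 + (3/5)*2) = 255 - 13*(-25 + 6/5) = 255 - 13*(-119/5) = 255 + 1547/5 = 2822/5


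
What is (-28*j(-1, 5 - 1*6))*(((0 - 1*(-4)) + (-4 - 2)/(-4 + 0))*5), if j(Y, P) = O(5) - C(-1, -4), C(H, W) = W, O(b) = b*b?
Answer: -22330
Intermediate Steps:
O(b) = b²
j(Y, P) = 29 (j(Y, P) = 5² - 1*(-4) = 25 + 4 = 29)
(-28*j(-1, 5 - 1*6))*(((0 - 1*(-4)) + (-4 - 2)/(-4 + 0))*5) = (-28*29)*(((0 - 1*(-4)) + (-4 - 2)/(-4 + 0))*5) = -812*((0 + 4) - 6/(-4))*5 = -812*(4 - 6*(-¼))*5 = -812*(4 + 3/2)*5 = -4466*5 = -812*55/2 = -22330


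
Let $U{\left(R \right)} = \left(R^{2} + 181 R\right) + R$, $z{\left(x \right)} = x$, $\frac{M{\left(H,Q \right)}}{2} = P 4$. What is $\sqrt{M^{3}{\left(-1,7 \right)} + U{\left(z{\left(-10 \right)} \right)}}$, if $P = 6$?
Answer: $2 \sqrt{27218} \approx 329.96$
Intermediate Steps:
$M{\left(H,Q \right)} = 48$ ($M{\left(H,Q \right)} = 2 \cdot 6 \cdot 4 = 2 \cdot 24 = 48$)
$U{\left(R \right)} = R^{2} + 182 R$
$\sqrt{M^{3}{\left(-1,7 \right)} + U{\left(z{\left(-10 \right)} \right)}} = \sqrt{48^{3} - 10 \left(182 - 10\right)} = \sqrt{110592 - 1720} = \sqrt{108872} = 2 \sqrt{27218}$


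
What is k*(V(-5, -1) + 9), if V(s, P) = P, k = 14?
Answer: 112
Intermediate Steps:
k*(V(-5, -1) + 9) = 14*(-1 + 9) = 14*8 = 112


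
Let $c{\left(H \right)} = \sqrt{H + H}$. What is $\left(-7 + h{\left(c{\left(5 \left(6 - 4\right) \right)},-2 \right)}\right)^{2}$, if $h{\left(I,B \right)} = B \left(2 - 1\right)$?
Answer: $81$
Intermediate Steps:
$c{\left(H \right)} = \sqrt{2} \sqrt{H}$ ($c{\left(H \right)} = \sqrt{2 H} = \sqrt{2} \sqrt{H}$)
$h{\left(I,B \right)} = B$ ($h{\left(I,B \right)} = B 1 = B$)
$\left(-7 + h{\left(c{\left(5 \left(6 - 4\right) \right)},-2 \right)}\right)^{2} = \left(-7 - 2\right)^{2} = \left(-9\right)^{2} = 81$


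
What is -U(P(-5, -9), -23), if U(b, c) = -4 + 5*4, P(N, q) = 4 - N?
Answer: -16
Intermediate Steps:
U(b, c) = 16 (U(b, c) = -4 + 20 = 16)
-U(P(-5, -9), -23) = -1*16 = -16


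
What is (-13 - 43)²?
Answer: 3136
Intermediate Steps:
(-13 - 43)² = (-56)² = 3136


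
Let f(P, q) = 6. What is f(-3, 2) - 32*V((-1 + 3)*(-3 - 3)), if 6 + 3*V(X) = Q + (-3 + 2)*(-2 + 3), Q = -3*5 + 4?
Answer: 198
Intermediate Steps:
Q = -11 (Q = -15 + 4 = -11)
V(X) = -6 (V(X) = -2 + (-11 + (-3 + 2)*(-2 + 3))/3 = -2 + (-11 - 1*1)/3 = -2 + (-11 - 1)/3 = -2 + (1/3)*(-12) = -2 - 4 = -6)
f(-3, 2) - 32*V((-1 + 3)*(-3 - 3)) = 6 - 32*(-6) = 6 + 192 = 198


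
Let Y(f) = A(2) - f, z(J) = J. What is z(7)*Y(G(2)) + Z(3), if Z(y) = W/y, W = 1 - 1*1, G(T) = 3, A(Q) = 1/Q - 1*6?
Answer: -119/2 ≈ -59.500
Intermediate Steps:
A(Q) = -6 + 1/Q (A(Q) = 1/Q - 6 = -6 + 1/Q)
W = 0 (W = 1 - 1 = 0)
Z(y) = 0 (Z(y) = 0/y = 0)
Y(f) = -11/2 - f (Y(f) = (-6 + 1/2) - f = (-6 + ½) - f = -11/2 - f)
z(7)*Y(G(2)) + Z(3) = 7*(-11/2 - 1*3) + 0 = 7*(-11/2 - 3) + 0 = 7*(-17/2) + 0 = -119/2 + 0 = -119/2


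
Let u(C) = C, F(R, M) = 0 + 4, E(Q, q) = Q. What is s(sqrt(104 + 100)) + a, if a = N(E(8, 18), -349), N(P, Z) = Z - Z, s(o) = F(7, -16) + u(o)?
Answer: 4 + 2*sqrt(51) ≈ 18.283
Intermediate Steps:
F(R, M) = 4
s(o) = 4 + o
N(P, Z) = 0
a = 0
s(sqrt(104 + 100)) + a = (4 + sqrt(104 + 100)) + 0 = (4 + sqrt(204)) + 0 = (4 + 2*sqrt(51)) + 0 = 4 + 2*sqrt(51)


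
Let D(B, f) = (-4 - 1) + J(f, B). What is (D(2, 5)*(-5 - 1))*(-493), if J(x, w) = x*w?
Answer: 14790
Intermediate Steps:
J(x, w) = w*x
D(B, f) = -5 + B*f (D(B, f) = (-4 - 1) + B*f = -5 + B*f)
(D(2, 5)*(-5 - 1))*(-493) = ((-5 + 2*5)*(-5 - 1))*(-493) = ((-5 + 10)*(-6))*(-493) = (5*(-6))*(-493) = -30*(-493) = 14790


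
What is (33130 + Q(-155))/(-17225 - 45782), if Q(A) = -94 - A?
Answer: -33191/63007 ≈ -0.52678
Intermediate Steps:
(33130 + Q(-155))/(-17225 - 45782) = (33130 + (-94 - 1*(-155)))/(-17225 - 45782) = (33130 + (-94 + 155))/(-63007) = (33130 + 61)*(-1/63007) = 33191*(-1/63007) = -33191/63007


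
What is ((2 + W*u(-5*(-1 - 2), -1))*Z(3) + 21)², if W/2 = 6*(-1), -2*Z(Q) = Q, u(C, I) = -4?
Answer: 2916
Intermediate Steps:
Z(Q) = -Q/2
W = -12 (W = 2*(6*(-1)) = 2*(-6) = -12)
((2 + W*u(-5*(-1 - 2), -1))*Z(3) + 21)² = ((2 - 12*(-4))*(-½*3) + 21)² = ((2 + 48)*(-3/2) + 21)² = (50*(-3/2) + 21)² = (-75 + 21)² = (-54)² = 2916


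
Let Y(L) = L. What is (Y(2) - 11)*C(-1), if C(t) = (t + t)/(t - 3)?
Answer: -9/2 ≈ -4.5000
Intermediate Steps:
C(t) = 2*t/(-3 + t) (C(t) = (2*t)/(-3 + t) = 2*t/(-3 + t))
(Y(2) - 11)*C(-1) = (2 - 11)*(2*(-1)/(-3 - 1)) = -18*(-1)/(-4) = -18*(-1)*(-1)/4 = -9*½ = -9/2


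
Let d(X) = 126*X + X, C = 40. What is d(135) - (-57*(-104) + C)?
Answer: 11177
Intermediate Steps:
d(X) = 127*X
d(135) - (-57*(-104) + C) = 127*135 - (-57*(-104) + 40) = 17145 - (5928 + 40) = 17145 - 1*5968 = 17145 - 5968 = 11177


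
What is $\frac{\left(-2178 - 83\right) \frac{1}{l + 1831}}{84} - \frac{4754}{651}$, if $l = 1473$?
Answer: $- \frac{8985565}{1229088} \approx -7.3108$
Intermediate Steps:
$\frac{\left(-2178 - 83\right) \frac{1}{l + 1831}}{84} - \frac{4754}{651} = \frac{\left(-2178 - 83\right) \frac{1}{1473 + 1831}}{84} - \frac{4754}{651} = - \frac{2261}{3304} \cdot \frac{1}{84} - \frac{4754}{651} = \left(-2261\right) \frac{1}{3304} \cdot \frac{1}{84} - \frac{4754}{651} = \left(- \frac{323}{472}\right) \frac{1}{84} - \frac{4754}{651} = - \frac{323}{39648} - \frac{4754}{651} = - \frac{8985565}{1229088}$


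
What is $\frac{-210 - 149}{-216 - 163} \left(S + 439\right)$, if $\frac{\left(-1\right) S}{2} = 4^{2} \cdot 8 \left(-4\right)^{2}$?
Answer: $- \frac{1312863}{379} \approx -3464.0$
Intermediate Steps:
$S = -4096$ ($S = - 2 \cdot 4^{2} \cdot 8 \left(-4\right)^{2} = - 2 \cdot 16 \cdot 8 \cdot 16 = - 2 \cdot 128 \cdot 16 = \left(-2\right) 2048 = -4096$)
$\frac{-210 - 149}{-216 - 163} \left(S + 439\right) = \frac{-210 - 149}{-216 - 163} \left(-4096 + 439\right) = - \frac{359}{-379} \left(-3657\right) = \left(-359\right) \left(- \frac{1}{379}\right) \left(-3657\right) = \frac{359}{379} \left(-3657\right) = - \frac{1312863}{379}$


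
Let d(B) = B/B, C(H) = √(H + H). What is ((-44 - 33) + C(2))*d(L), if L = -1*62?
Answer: -75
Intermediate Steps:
C(H) = √2*√H (C(H) = √(2*H) = √2*√H)
L = -62
d(B) = 1
((-44 - 33) + C(2))*d(L) = ((-44 - 33) + √2*√2)*1 = (-77 + 2)*1 = -75*1 = -75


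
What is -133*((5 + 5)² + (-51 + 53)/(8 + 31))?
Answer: -518966/39 ≈ -13307.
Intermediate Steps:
-133*((5 + 5)² + (-51 + 53)/(8 + 31)) = -133*(10² + 2/39) = -133*(100 + 2*(1/39)) = -133*(100 + 2/39) = -133*3902/39 = -518966/39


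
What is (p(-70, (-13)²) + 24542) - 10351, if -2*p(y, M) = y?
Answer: 14226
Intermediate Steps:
p(y, M) = -y/2
(p(-70, (-13)²) + 24542) - 10351 = (-½*(-70) + 24542) - 10351 = (35 + 24542) - 10351 = 24577 - 10351 = 14226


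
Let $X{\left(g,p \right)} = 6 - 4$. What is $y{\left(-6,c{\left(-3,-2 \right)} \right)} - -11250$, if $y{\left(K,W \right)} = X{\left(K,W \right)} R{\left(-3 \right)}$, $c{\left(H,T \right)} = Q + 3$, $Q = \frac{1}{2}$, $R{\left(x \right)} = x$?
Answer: $11244$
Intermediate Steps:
$X{\left(g,p \right)} = 2$ ($X{\left(g,p \right)} = 6 - 4 = 2$)
$Q = \frac{1}{2} \approx 0.5$
$c{\left(H,T \right)} = \frac{7}{2}$ ($c{\left(H,T \right)} = \frac{1}{2} + 3 = \frac{7}{2}$)
$y{\left(K,W \right)} = -6$ ($y{\left(K,W \right)} = 2 \left(-3\right) = -6$)
$y{\left(-6,c{\left(-3,-2 \right)} \right)} - -11250 = -6 - -11250 = -6 + 11250 = 11244$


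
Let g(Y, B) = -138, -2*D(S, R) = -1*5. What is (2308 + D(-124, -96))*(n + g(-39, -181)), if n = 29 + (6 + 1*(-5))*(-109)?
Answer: -503689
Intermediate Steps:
D(S, R) = 5/2 (D(S, R) = -(-1)*5/2 = -½*(-5) = 5/2)
n = -80 (n = 29 + (6 - 5)*(-109) = 29 + 1*(-109) = 29 - 109 = -80)
(2308 + D(-124, -96))*(n + g(-39, -181)) = (2308 + 5/2)*(-80 - 138) = (4621/2)*(-218) = -503689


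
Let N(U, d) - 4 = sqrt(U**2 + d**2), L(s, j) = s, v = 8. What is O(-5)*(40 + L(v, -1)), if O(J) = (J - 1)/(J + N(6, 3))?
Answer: -72/11 - 216*sqrt(5)/11 ≈ -50.454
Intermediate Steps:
N(U, d) = 4 + sqrt(U**2 + d**2)
O(J) = (-1 + J)/(4 + J + 3*sqrt(5)) (O(J) = (J - 1)/(J + (4 + sqrt(6**2 + 3**2))) = (-1 + J)/(J + (4 + sqrt(36 + 9))) = (-1 + J)/(J + (4 + sqrt(45))) = (-1 + J)/(J + (4 + 3*sqrt(5))) = (-1 + J)/(4 + J + 3*sqrt(5)))
O(-5)*(40 + L(v, -1)) = ((-1 - 5)/(4 - 5 + 3*sqrt(5)))*(40 + 8) = (-6/(-1 + 3*sqrt(5)))*48 = -6/(-1 + 3*sqrt(5))*48 = -288/(-1 + 3*sqrt(5))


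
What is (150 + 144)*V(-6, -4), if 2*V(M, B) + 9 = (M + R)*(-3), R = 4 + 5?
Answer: -2646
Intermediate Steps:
R = 9
V(M, B) = -18 - 3*M/2 (V(M, B) = -9/2 + ((M + 9)*(-3))/2 = -9/2 + ((9 + M)*(-3))/2 = -9/2 + (-27 - 3*M)/2 = -9/2 + (-27/2 - 3*M/2) = -18 - 3*M/2)
(150 + 144)*V(-6, -4) = (150 + 144)*(-18 - 3/2*(-6)) = 294*(-18 + 9) = 294*(-9) = -2646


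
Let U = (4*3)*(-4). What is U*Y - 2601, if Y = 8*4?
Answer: -4137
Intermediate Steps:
U = -48 (U = 12*(-4) = -48)
Y = 32
U*Y - 2601 = -48*32 - 2601 = -1536 - 2601 = -4137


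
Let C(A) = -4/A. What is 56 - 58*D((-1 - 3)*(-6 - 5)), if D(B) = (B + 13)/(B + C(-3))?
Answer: -1151/68 ≈ -16.926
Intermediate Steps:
D(B) = (13 + B)/(4/3 + B) (D(B) = (B + 13)/(B - 4/(-3)) = (13 + B)/(B - 4*(-⅓)) = (13 + B)/(B + 4/3) = (13 + B)/(4/3 + B))
56 - 58*D((-1 - 3)*(-6 - 5)) = 56 - 174*(13 + (-1 - 3)*(-6 - 5))/(4 + 3*((-1 - 3)*(-6 - 5))) = 56 - 174*(13 - 4*(-11))/(4 + 3*(-4*(-11))) = 56 - 174*(13 + 44)/(4 + 3*44) = 56 - 174*57/(4 + 132) = 56 - 174*57/136 = 56 - 58*171/136 = 56 - 4959/68 = -1151/68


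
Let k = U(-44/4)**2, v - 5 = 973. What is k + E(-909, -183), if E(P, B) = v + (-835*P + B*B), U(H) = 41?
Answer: 795163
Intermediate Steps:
v = 978 (v = 5 + 973 = 978)
E(P, B) = 978 + B**2 - 835*P (E(P, B) = 978 + (-835*P + B*B) = 978 + (-835*P + B**2) = 978 + (B**2 - 835*P) = 978 + B**2 - 835*P)
k = 1681 (k = 41**2 = 1681)
k + E(-909, -183) = 1681 + (978 + (-183)**2 - 835*(-909)) = 1681 + (978 + 33489 + 759015) = 1681 + 793482 = 795163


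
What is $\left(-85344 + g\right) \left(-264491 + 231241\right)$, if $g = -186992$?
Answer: $9055172000$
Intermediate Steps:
$\left(-85344 + g\right) \left(-264491 + 231241\right) = \left(-85344 - 186992\right) \left(-264491 + 231241\right) = \left(-272336\right) \left(-33250\right) = 9055172000$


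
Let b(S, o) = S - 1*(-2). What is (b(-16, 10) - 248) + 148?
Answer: -114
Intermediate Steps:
b(S, o) = 2 + S (b(S, o) = S + 2 = 2 + S)
(b(-16, 10) - 248) + 148 = ((2 - 16) - 248) + 148 = (-14 - 248) + 148 = -262 + 148 = -114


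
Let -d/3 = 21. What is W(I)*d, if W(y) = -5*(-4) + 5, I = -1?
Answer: -1575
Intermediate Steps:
d = -63 (d = -3*21 = -63)
W(y) = 25 (W(y) = 20 + 5 = 25)
W(I)*d = 25*(-63) = -1575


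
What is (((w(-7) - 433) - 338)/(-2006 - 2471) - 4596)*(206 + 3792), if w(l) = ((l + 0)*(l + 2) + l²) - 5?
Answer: -82261248800/4477 ≈ -1.8374e+7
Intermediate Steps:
w(l) = -5 + l² + l*(2 + l) (w(l) = (l*(2 + l) + l²) - 5 = (l² + l*(2 + l)) - 5 = -5 + l² + l*(2 + l))
(((w(-7) - 433) - 338)/(-2006 - 2471) - 4596)*(206 + 3792) = ((((-5 + 2*(-7) + 2*(-7)²) - 433) - 338)/(-2006 - 2471) - 4596)*(206 + 3792) = ((((-5 - 14 + 2*49) - 433) - 338)/(-4477) - 4596)*3998 = ((((-5 - 14 + 98) - 433) - 338)*(-1/4477) - 4596)*3998 = (((79 - 433) - 338)*(-1/4477) - 4596)*3998 = ((-354 - 338)*(-1/4477) - 4596)*3998 = (-692*(-1/4477) - 4596)*3998 = (692/4477 - 4596)*3998 = -20575600/4477*3998 = -82261248800/4477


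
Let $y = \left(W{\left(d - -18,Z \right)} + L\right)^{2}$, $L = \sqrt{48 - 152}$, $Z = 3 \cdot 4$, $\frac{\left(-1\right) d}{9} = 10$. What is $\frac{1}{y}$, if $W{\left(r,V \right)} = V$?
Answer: $\frac{1}{4 \left(6 + i \sqrt{26}\right)^{2}} \approx 0.00065036 - 0.0039795 i$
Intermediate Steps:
$d = -90$ ($d = \left(-9\right) 10 = -90$)
$Z = 12$
$L = 2 i \sqrt{26}$ ($L = \sqrt{48 - 152} = \sqrt{-104} = 2 i \sqrt{26} \approx 10.198 i$)
$y = \left(12 + 2 i \sqrt{26}\right)^{2} \approx 40.0 + 244.75 i$
$\frac{1}{y} = \frac{1}{40 + 48 i \sqrt{26}}$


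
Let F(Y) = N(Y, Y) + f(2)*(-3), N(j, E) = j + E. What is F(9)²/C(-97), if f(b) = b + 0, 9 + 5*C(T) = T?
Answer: -360/53 ≈ -6.7924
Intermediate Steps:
N(j, E) = E + j
C(T) = -9/5 + T/5
f(b) = b
F(Y) = -6 + 2*Y (F(Y) = (Y + Y) + 2*(-3) = 2*Y - 6 = -6 + 2*Y)
F(9)²/C(-97) = (-6 + 2*9)²/(-9/5 + (⅕)*(-97)) = (-6 + 18)²/(-9/5 - 97/5) = 12²/(-106/5) = 144*(-5/106) = -360/53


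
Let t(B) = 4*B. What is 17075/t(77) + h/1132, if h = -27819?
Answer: 1345081/43582 ≈ 30.863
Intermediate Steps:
17075/t(77) + h/1132 = 17075/((4*77)) - 27819/1132 = 17075/308 - 27819*1/1132 = 17075*(1/308) - 27819/1132 = 17075/308 - 27819/1132 = 1345081/43582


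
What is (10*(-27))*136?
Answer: -36720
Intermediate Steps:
(10*(-27))*136 = -270*136 = -36720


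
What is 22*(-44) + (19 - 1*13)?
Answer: -962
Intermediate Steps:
22*(-44) + (19 - 1*13) = -968 + (19 - 13) = -968 + 6 = -962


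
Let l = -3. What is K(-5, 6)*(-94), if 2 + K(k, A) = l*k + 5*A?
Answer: -4042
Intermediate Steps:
K(k, A) = -2 - 3*k + 5*A (K(k, A) = -2 + (-3*k + 5*A) = -2 - 3*k + 5*A)
K(-5, 6)*(-94) = (-2 - 3*(-5) + 5*6)*(-94) = (-2 + 15 + 30)*(-94) = 43*(-94) = -4042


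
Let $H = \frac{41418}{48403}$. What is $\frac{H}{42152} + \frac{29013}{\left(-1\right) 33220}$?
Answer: $- \frac{336325921593}{385103464570} \approx -0.87334$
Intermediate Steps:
$H = \frac{41418}{48403}$ ($H = 41418 \cdot \frac{1}{48403} = \frac{41418}{48403} \approx 0.85569$)
$\frac{H}{42152} + \frac{29013}{\left(-1\right) 33220} = \frac{41418}{48403 \cdot 42152} + \frac{29013}{\left(-1\right) 33220} = \frac{41418}{48403} \cdot \frac{1}{42152} + \frac{29013}{-33220} = \frac{20709}{1020141628} + 29013 \left(- \frac{1}{33220}\right) = \frac{20709}{1020141628} - \frac{29013}{33220} = - \frac{336325921593}{385103464570}$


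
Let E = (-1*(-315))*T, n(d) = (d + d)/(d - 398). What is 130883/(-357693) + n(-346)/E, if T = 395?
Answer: -144236663441/394195570650 ≈ -0.36590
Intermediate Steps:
n(d) = 2*d/(-398 + d) (n(d) = (2*d)/(-398 + d) = 2*d/(-398 + d))
E = 124425 (E = -1*(-315)*395 = 315*395 = 124425)
130883/(-357693) + n(-346)/E = 130883/(-357693) + (2*(-346)/(-398 - 346))/124425 = 130883*(-1/357693) + (2*(-346)/(-744))*(1/124425) = -130883/357693 + (2*(-346)*(-1/744))*(1/124425) = -130883/357693 + (173/186)*(1/124425) = -130883/357693 + 173/23143050 = -144236663441/394195570650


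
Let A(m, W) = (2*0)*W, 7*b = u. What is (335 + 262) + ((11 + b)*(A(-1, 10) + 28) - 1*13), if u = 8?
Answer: 924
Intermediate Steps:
b = 8/7 (b = (⅐)*8 = 8/7 ≈ 1.1429)
A(m, W) = 0 (A(m, W) = 0*W = 0)
(335 + 262) + ((11 + b)*(A(-1, 10) + 28) - 1*13) = (335 + 262) + ((11 + 8/7)*(0 + 28) - 1*13) = 597 + ((85/7)*28 - 13) = 597 + (340 - 13) = 597 + 327 = 924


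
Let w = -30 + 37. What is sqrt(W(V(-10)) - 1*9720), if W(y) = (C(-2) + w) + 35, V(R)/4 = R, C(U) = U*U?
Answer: I*sqrt(9674) ≈ 98.356*I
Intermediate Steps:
C(U) = U**2
V(R) = 4*R
w = 7
W(y) = 46 (W(y) = ((-2)**2 + 7) + 35 = (4 + 7) + 35 = 11 + 35 = 46)
sqrt(W(V(-10)) - 1*9720) = sqrt(46 - 1*9720) = sqrt(46 - 9720) = sqrt(-9674) = I*sqrt(9674)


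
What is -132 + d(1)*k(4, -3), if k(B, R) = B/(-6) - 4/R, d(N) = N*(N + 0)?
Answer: -394/3 ≈ -131.33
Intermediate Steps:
d(N) = N² (d(N) = N*N = N²)
k(B, R) = -4/R - B/6 (k(B, R) = B*(-⅙) - 4/R = -B/6 - 4/R = -4/R - B/6)
-132 + d(1)*k(4, -3) = -132 + 1²*(-4/(-3) - ⅙*4) = -132 + 1*(-4*(-⅓) - ⅔) = -132 + 1*(4/3 - ⅔) = -132 + 1*(⅔) = -132 + ⅔ = -394/3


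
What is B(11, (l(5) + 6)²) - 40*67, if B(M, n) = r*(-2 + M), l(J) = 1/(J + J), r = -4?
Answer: -2716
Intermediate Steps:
l(J) = 1/(2*J)
B(M, n) = 8 - 4*M (B(M, n) = -4*(-2 + M) = 8 - 4*M)
B(11, (l(5) + 6)²) - 40*67 = (8 - 4*11) - 40*67 = (8 - 44) - 2680 = -36 - 2680 = -2716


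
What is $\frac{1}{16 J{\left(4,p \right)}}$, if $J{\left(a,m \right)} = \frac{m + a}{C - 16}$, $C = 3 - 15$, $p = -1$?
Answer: $- \frac{7}{12} \approx -0.58333$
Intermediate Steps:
$C = -12$ ($C = 3 - 15 = -12$)
$J{\left(a,m \right)} = - \frac{a}{28} - \frac{m}{28}$ ($J{\left(a,m \right)} = \frac{m + a}{-12 - 16} = \frac{a + m}{-28} = \left(a + m\right) \left(- \frac{1}{28}\right) = - \frac{a}{28} - \frac{m}{28}$)
$\frac{1}{16 J{\left(4,p \right)}} = \frac{1}{16 \left(\left(- \frac{1}{28}\right) 4 - - \frac{1}{28}\right)} = \frac{1}{16 \left(- \frac{1}{7} + \frac{1}{28}\right)} = \frac{1}{16 \left(- \frac{3}{28}\right)} = \frac{1}{- \frac{12}{7}} = - \frac{7}{12}$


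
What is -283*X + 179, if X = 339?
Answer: -95758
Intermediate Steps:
-283*X + 179 = -283*339 + 179 = -95937 + 179 = -95758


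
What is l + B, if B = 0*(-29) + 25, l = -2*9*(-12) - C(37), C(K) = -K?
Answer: 278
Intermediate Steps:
l = 253 (l = -2*9*(-12) - (-1)*37 = -18*(-12) - 1*(-37) = 216 + 37 = 253)
B = 25 (B = 0 + 25 = 25)
l + B = 253 + 25 = 278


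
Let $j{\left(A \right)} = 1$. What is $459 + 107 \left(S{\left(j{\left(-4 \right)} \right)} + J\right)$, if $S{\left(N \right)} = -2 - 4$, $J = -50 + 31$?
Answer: $-2216$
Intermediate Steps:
$J = -19$
$S{\left(N \right)} = -6$ ($S{\left(N \right)} = -2 - 4 = -6$)
$459 + 107 \left(S{\left(j{\left(-4 \right)} \right)} + J\right) = 459 + 107 \left(-6 - 19\right) = 459 + 107 \left(-25\right) = 459 - 2675 = -2216$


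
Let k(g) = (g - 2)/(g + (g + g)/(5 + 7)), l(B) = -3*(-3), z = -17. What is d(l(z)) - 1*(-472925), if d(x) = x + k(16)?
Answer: 1891739/4 ≈ 4.7294e+5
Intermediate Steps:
l(B) = 9
k(g) = 6*(-2 + g)/(7*g) (k(g) = (-2 + g)/(g + (2*g)/12) = (-2 + g)/(g + (2*g)*(1/12)) = (-2 + g)/(g + g/6) = (-2 + g)/((7*g/6)) = (-2 + g)*(6/(7*g)) = 6*(-2 + g)/(7*g))
d(x) = ¾ + x (d(x) = x + (6/7)*(-2 + 16)/16 = x + (6/7)*(1/16)*14 = x + ¾ = ¾ + x)
d(l(z)) - 1*(-472925) = (¾ + 9) - 1*(-472925) = 39/4 + 472925 = 1891739/4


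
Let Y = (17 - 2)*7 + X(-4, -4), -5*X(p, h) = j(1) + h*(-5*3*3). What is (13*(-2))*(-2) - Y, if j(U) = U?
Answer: -84/5 ≈ -16.800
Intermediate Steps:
X(p, h) = -1/5 + 9*h (X(p, h) = -(1 + h*(-5*3*3))/5 = -(1 + h*(-15*3))/5 = -(1 + h*(-45))/5 = -(1 - 45*h)/5 = -1/5 + 9*h)
Y = 344/5 (Y = (17 - 2)*7 + (-1/5 + 9*(-4)) = 15*7 + (-1/5 - 36) = 105 - 181/5 = 344/5 ≈ 68.800)
(13*(-2))*(-2) - Y = (13*(-2))*(-2) - 1*344/5 = -26*(-2) - 344/5 = 52 - 344/5 = -84/5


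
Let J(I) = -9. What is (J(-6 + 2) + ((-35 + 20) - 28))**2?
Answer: 2704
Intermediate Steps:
(J(-6 + 2) + ((-35 + 20) - 28))**2 = (-9 + ((-35 + 20) - 28))**2 = (-9 + (-15 - 28))**2 = (-9 - 43)**2 = (-52)**2 = 2704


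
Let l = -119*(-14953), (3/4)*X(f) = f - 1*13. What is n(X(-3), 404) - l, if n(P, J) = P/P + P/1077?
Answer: -5749260850/3231 ≈ -1.7794e+6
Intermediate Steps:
X(f) = -52/3 + 4*f/3 (X(f) = 4*(f - 1*13)/3 = 4*(f - 13)/3 = 4*(-13 + f)/3 = -52/3 + 4*f/3)
n(P, J) = 1 + P/1077 (n(P, J) = 1 + P*(1/1077) = 1 + P/1077)
l = 1779407
n(X(-3), 404) - l = (1 + (-52/3 + (4/3)*(-3))/1077) - 1*1779407 = (1 + (-52/3 - 4)/1077) - 1779407 = (1 + (1/1077)*(-64/3)) - 1779407 = (1 - 64/3231) - 1779407 = 3167/3231 - 1779407 = -5749260850/3231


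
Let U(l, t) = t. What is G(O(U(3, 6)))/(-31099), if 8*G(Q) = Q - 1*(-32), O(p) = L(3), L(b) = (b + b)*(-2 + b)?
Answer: -19/124396 ≈ -0.00015274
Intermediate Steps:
L(b) = 2*b*(-2 + b) (L(b) = (2*b)*(-2 + b) = 2*b*(-2 + b))
O(p) = 6 (O(p) = 2*3*(-2 + 3) = 2*3*1 = 6)
G(Q) = 4 + Q/8 (G(Q) = (Q - 1*(-32))/8 = (Q + 32)/8 = (32 + Q)/8 = 4 + Q/8)
G(O(U(3, 6)))/(-31099) = (4 + (1/8)*6)/(-31099) = (4 + 3/4)*(-1/31099) = (19/4)*(-1/31099) = -19/124396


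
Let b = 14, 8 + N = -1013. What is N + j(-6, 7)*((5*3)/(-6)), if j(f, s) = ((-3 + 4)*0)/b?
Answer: -1021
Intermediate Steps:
N = -1021 (N = -8 - 1013 = -1021)
j(f, s) = 0 (j(f, s) = ((-3 + 4)*0)/14 = (1*0)*(1/14) = 0*(1/14) = 0)
N + j(-6, 7)*((5*3)/(-6)) = -1021 + 0*((5*3)/(-6)) = -1021 + 0*(15*(-⅙)) = -1021 + 0*(-5/2) = -1021 + 0 = -1021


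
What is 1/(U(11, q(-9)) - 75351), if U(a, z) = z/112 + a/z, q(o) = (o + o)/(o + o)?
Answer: -112/8438079 ≈ -1.3273e-5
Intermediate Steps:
q(o) = 1 (q(o) = (2*o)/((2*o)) = (2*o)*(1/(2*o)) = 1)
U(a, z) = z/112 + a/z (U(a, z) = z*(1/112) + a/z = z/112 + a/z)
1/(U(11, q(-9)) - 75351) = 1/(((1/112)*1 + 11/1) - 75351) = 1/((1/112 + 11*1) - 75351) = 1/((1/112 + 11) - 75351) = 1/(1233/112 - 75351) = 1/(-8438079/112) = -112/8438079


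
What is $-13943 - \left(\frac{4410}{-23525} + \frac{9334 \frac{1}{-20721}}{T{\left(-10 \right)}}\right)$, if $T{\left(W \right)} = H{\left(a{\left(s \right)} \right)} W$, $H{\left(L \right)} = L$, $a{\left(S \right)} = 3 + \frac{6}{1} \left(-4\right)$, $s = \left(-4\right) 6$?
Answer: $- \frac{28545651194906}{2047338405} \approx -13943.0$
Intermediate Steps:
$s = -24$
$a{\left(S \right)} = -21$ ($a{\left(S \right)} = 3 + 6 \cdot 1 \left(-4\right) = 3 + 6 \left(-4\right) = 3 - 24 = -21$)
$T{\left(W \right)} = - 21 W$
$-13943 - \left(\frac{4410}{-23525} + \frac{9334 \frac{1}{-20721}}{T{\left(-10 \right)}}\right) = -13943 - \left(\frac{4410}{-23525} + \frac{9334 \frac{1}{-20721}}{\left(-21\right) \left(-10\right)}\right) = -13943 - \left(4410 \left(- \frac{1}{23525}\right) + \frac{9334 \left(- \frac{1}{20721}\right)}{210}\right) = -13943 - \left(- \frac{882}{4705} - \frac{4667}{2175705}\right) = -13943 - - \frac{388186009}{2047338405} = -13943 + \frac{388186009}{2047338405} = - \frac{28545651194906}{2047338405}$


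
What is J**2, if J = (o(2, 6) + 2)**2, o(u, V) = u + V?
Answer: 10000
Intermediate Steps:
o(u, V) = V + u
J = 100 (J = ((6 + 2) + 2)**2 = (8 + 2)**2 = 10**2 = 100)
J**2 = 100**2 = 10000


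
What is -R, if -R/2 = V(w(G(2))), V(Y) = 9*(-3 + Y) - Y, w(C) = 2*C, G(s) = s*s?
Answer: 74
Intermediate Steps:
G(s) = s²
V(Y) = -27 + 8*Y (V(Y) = (-27 + 9*Y) - Y = -27 + 8*Y)
R = -74 (R = -2*(-27 + 8*(2*2²)) = -2*(-27 + 8*(2*4)) = -2*(-27 + 8*8) = -2*(-27 + 64) = -2*37 = -74)
-R = -1*(-74) = 74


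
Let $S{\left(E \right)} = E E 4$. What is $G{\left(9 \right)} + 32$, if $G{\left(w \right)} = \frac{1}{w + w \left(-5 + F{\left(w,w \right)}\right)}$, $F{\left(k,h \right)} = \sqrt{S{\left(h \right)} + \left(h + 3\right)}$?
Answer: $\frac{23041}{720} + \frac{\sqrt{21}}{720} \approx 32.008$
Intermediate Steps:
$S{\left(E \right)} = 4 E^{2}$ ($S{\left(E \right)} = E^{2} \cdot 4 = 4 E^{2}$)
$F{\left(k,h \right)} = \sqrt{3 + h + 4 h^{2}}$ ($F{\left(k,h \right)} = \sqrt{4 h^{2} + \left(h + 3\right)} = \sqrt{4 h^{2} + \left(3 + h\right)} = \sqrt{3 + h + 4 h^{2}}$)
$G{\left(w \right)} = \frac{1}{w + w \left(-5 + \sqrt{3 + w + 4 w^{2}}\right)}$
$G{\left(9 \right)} + 32 = \frac{1}{9 \left(-4 + \sqrt{3 + 9 + 4 \cdot 9^{2}}\right)} + 32 = \frac{1}{9 \left(-4 + \sqrt{3 + 9 + 4 \cdot 81}\right)} + 32 = \frac{1}{9 \left(-4 + \sqrt{3 + 9 + 324}\right)} + 32 = \frac{1}{9 \left(-4 + \sqrt{336}\right)} + 32 = \frac{1}{9 \left(-4 + 4 \sqrt{21}\right)} + 32 = 32 + \frac{1}{9 \left(-4 + 4 \sqrt{21}\right)}$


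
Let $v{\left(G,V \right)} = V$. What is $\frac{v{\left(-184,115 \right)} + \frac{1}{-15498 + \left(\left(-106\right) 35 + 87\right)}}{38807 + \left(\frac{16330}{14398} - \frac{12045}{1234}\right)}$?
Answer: $\frac{849312941188}{286538917215759} \approx 0.002964$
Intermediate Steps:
$\frac{v{\left(-184,115 \right)} + \frac{1}{-15498 + \left(\left(-106\right) 35 + 87\right)}}{38807 + \left(\frac{16330}{14398} - \frac{12045}{1234}\right)} = \frac{115 + \frac{1}{-15498 + \left(\left(-106\right) 35 + 87\right)}}{38807 + \left(\frac{16330}{14398} - \frac{12045}{1234}\right)} = \frac{115 + \frac{1}{-15498 + \left(-3710 + 87\right)}}{38807 + \left(16330 \cdot \frac{1}{14398} - \frac{12045}{1234}\right)} = \frac{115 + \frac{1}{-15498 - 3623}}{38807 + \left(\frac{355}{313} - \frac{12045}{1234}\right)} = \frac{115 + \frac{1}{-19121}}{38807 - \frac{3332015}{386242}} = \frac{115 - \frac{1}{19121}}{\frac{14985561279}{386242}} = \frac{2198914}{19121} \cdot \frac{386242}{14985561279} = \frac{849312941188}{286538917215759}$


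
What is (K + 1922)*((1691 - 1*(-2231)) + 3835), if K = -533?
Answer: 10774473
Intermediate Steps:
(K + 1922)*((1691 - 1*(-2231)) + 3835) = (-533 + 1922)*((1691 - 1*(-2231)) + 3835) = 1389*((1691 + 2231) + 3835) = 1389*(3922 + 3835) = 1389*7757 = 10774473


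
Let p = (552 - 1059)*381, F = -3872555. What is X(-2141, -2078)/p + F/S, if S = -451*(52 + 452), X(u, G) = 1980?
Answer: 83066641085/4878625752 ≈ 17.027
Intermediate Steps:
S = -227304 (S = -451*504 = -227304)
p = -193167 (p = -507*381 = -193167)
X(-2141, -2078)/p + F/S = 1980/(-193167) - 3872555/(-227304) = 1980*(-1/193167) - 3872555*(-1/227304) = -220/21463 + 3872555/227304 = 83066641085/4878625752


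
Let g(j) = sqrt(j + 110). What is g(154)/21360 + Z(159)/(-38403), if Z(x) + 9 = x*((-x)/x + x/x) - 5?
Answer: 14/38403 + sqrt(66)/10680 ≈ 0.0011252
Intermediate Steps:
g(j) = sqrt(110 + j)
Z(x) = -14 (Z(x) = -9 + (x*((-x)/x + x/x) - 5) = -9 + (x*(-1 + 1) - 5) = -9 + (x*0 - 5) = -9 + (0 - 5) = -9 - 5 = -14)
g(154)/21360 + Z(159)/(-38403) = sqrt(110 + 154)/21360 - 14/(-38403) = sqrt(264)*(1/21360) - 14*(-1/38403) = (2*sqrt(66))*(1/21360) + 14/38403 = sqrt(66)/10680 + 14/38403 = 14/38403 + sqrt(66)/10680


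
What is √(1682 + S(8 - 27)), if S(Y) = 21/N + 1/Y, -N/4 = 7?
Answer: √2427649/38 ≈ 41.002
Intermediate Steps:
N = -28 (N = -4*7 = -28)
S(Y) = -¾ + 1/Y (S(Y) = 21/(-28) + 1/Y = 21*(-1/28) + 1/Y = -¾ + 1/Y)
√(1682 + S(8 - 27)) = √(1682 + (-¾ + 1/(8 - 27))) = √(1682 + (-¾ + 1/(-19))) = √(1682 + (-¾ - 1/19)) = √(1682 - 61/76) = √(127771/76) = √2427649/38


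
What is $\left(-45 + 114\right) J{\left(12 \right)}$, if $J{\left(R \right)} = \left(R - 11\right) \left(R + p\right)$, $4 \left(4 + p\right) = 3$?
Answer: $\frac{2415}{4} \approx 603.75$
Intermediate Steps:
$p = - \frac{13}{4}$ ($p = -4 + \frac{1}{4} \cdot 3 = -4 + \frac{3}{4} = - \frac{13}{4} \approx -3.25$)
$J{\left(R \right)} = \left(-11 + R\right) \left(- \frac{13}{4} + R\right)$ ($J{\left(R \right)} = \left(R - 11\right) \left(R - \frac{13}{4}\right) = \left(-11 + R\right) \left(- \frac{13}{4} + R\right)$)
$\left(-45 + 114\right) J{\left(12 \right)} = \left(-45 + 114\right) \left(\frac{143}{4} + 12^{2} - 171\right) = 69 \left(\frac{143}{4} + 144 - 171\right) = 69 \cdot \frac{35}{4} = \frac{2415}{4}$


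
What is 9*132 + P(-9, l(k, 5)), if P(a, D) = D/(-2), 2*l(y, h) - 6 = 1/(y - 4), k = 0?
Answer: 18985/16 ≈ 1186.6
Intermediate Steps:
l(y, h) = 3 + 1/(2*(-4 + y)) (l(y, h) = 3 + 1/(2*(y - 4)) = 3 + 1/(2*(-4 + y)))
P(a, D) = -D/2 (P(a, D) = D*(-½) = -D/2)
9*132 + P(-9, l(k, 5)) = 9*132 - (-23 + 6*0)/(4*(-4 + 0)) = 1188 - (-23 + 0)/(4*(-4)) = 1188 - (-1)*(-23)/(4*4) = 1188 - ½*23/8 = 1188 - 23/16 = 18985/16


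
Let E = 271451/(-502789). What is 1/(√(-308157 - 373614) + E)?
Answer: -136482576839/172349586174686092 - 252796778521*I*√681771/172349586174686092 ≈ -7.9189e-7 - 0.0012111*I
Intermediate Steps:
E = -271451/502789 (E = 271451*(-1/502789) = -271451/502789 ≈ -0.53989)
1/(√(-308157 - 373614) + E) = 1/(√(-308157 - 373614) - 271451/502789) = 1/(√(-681771) - 271451/502789) = 1/(I*√681771 - 271451/502789) = 1/(-271451/502789 + I*√681771)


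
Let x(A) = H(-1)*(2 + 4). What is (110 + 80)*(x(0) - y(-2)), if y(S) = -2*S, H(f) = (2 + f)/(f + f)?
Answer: -1330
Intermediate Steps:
H(f) = (2 + f)/(2*f) (H(f) = (2 + f)/((2*f)) = (2 + f)*(1/(2*f)) = (2 + f)/(2*f))
x(A) = -3 (x(A) = ((½)*(2 - 1)/(-1))*(2 + 4) = ((½)*(-1)*1)*6 = -½*6 = -3)
(110 + 80)*(x(0) - y(-2)) = (110 + 80)*(-3 - (-2)*(-2)) = 190*(-3 - 1*4) = 190*(-3 - 4) = 190*(-7) = -1330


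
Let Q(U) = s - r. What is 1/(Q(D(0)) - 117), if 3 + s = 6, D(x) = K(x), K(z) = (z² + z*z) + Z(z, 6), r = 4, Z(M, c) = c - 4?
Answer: -1/118 ≈ -0.0084746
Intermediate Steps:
Z(M, c) = -4 + c
K(z) = 2 + 2*z² (K(z) = (z² + z*z) + (-4 + 6) = (z² + z²) + 2 = 2*z² + 2 = 2 + 2*z²)
D(x) = 2 + 2*x²
s = 3 (s = -3 + 6 = 3)
Q(U) = -1 (Q(U) = 3 - 1*4 = 3 - 4 = -1)
1/(Q(D(0)) - 117) = 1/(-1 - 117) = 1/(-118) = -1/118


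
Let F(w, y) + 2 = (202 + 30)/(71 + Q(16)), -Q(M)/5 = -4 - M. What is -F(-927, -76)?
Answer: 110/171 ≈ 0.64328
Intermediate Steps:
Q(M) = 20 + 5*M (Q(M) = -5*(-4 - M) = 20 + 5*M)
F(w, y) = -110/171 (F(w, y) = -2 + (202 + 30)/(71 + (20 + 5*16)) = -2 + 232/(71 + (20 + 80)) = -2 + 232/(71 + 100) = -2 + 232/171 = -110/171)
-F(-927, -76) = -1*(-110/171) = 110/171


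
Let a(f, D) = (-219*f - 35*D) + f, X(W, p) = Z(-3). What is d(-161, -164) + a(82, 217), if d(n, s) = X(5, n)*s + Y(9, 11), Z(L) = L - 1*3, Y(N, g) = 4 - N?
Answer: -24492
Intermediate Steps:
Z(L) = -3 + L (Z(L) = L - 3 = -3 + L)
X(W, p) = -6 (X(W, p) = -3 - 3 = -6)
a(f, D) = -218*f - 35*D
d(n, s) = -5 - 6*s (d(n, s) = -6*s + (4 - 1*9) = -6*s + (4 - 9) = -6*s - 5 = -5 - 6*s)
d(-161, -164) + a(82, 217) = (-5 - 6*(-164)) + (-218*82 - 35*217) = (-5 + 984) + (-17876 - 7595) = 979 - 25471 = -24492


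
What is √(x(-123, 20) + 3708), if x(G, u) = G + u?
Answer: √3605 ≈ 60.042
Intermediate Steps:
√(x(-123, 20) + 3708) = √((-123 + 20) + 3708) = √(-103 + 3708) = √3605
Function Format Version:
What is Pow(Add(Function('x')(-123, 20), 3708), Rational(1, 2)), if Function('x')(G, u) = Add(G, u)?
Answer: Pow(3605, Rational(1, 2)) ≈ 60.042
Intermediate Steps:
Pow(Add(Function('x')(-123, 20), 3708), Rational(1, 2)) = Pow(Add(Add(-123, 20), 3708), Rational(1, 2)) = Pow(Add(-103, 3708), Rational(1, 2)) = Pow(3605, Rational(1, 2))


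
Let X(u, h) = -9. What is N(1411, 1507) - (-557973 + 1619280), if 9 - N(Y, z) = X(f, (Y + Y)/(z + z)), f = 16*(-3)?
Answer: -1061289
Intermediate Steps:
f = -48
N(Y, z) = 18 (N(Y, z) = 9 - 1*(-9) = 9 + 9 = 18)
N(1411, 1507) - (-557973 + 1619280) = 18 - (-557973 + 1619280) = 18 - 1*1061307 = 18 - 1061307 = -1061289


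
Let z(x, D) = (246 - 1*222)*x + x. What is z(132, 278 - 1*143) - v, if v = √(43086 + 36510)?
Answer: 3300 - 6*√2211 ≈ 3017.9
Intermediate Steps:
z(x, D) = 25*x (z(x, D) = (246 - 222)*x + x = 24*x + x = 25*x)
v = 6*√2211 (v = √79596 = 6*√2211 ≈ 282.13)
z(132, 278 - 1*143) - v = 25*132 - 6*√2211 = 3300 - 6*√2211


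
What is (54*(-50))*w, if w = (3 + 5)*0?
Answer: 0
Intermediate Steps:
w = 0 (w = 8*0 = 0)
(54*(-50))*w = (54*(-50))*0 = -2700*0 = 0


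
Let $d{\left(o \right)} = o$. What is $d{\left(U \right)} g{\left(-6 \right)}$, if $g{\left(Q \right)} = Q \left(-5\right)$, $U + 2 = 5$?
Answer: $90$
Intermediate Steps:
$U = 3$ ($U = -2 + 5 = 3$)
$g{\left(Q \right)} = - 5 Q$
$d{\left(U \right)} g{\left(-6 \right)} = 3 \left(\left(-5\right) \left(-6\right)\right) = 3 \cdot 30 = 90$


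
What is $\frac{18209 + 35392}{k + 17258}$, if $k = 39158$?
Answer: $\frac{53601}{56416} \approx 0.9501$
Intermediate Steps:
$\frac{18209 + 35392}{k + 17258} = \frac{18209 + 35392}{39158 + 17258} = \frac{53601}{56416}$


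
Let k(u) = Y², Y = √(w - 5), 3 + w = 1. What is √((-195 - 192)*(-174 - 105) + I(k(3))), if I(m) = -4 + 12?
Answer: √107981 ≈ 328.60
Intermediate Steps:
w = -2 (w = -3 + 1 = -2)
Y = I*√7 (Y = √(-2 - 5) = √(-7) = I*√7 ≈ 2.6458*I)
k(u) = -7 (k(u) = (I*√7)² = -7)
I(m) = 8
√((-195 - 192)*(-174 - 105) + I(k(3))) = √((-195 - 192)*(-174 - 105) + 8) = √(-387*(-279) + 8) = √(107973 + 8) = √107981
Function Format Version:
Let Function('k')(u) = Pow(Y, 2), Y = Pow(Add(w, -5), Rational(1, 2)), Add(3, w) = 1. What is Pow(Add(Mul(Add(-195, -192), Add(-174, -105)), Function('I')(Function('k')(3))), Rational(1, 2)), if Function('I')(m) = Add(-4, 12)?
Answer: Pow(107981, Rational(1, 2)) ≈ 328.60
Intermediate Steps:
w = -2 (w = Add(-3, 1) = -2)
Y = Mul(I, Pow(7, Rational(1, 2))) (Y = Pow(Add(-2, -5), Rational(1, 2)) = Pow(-7, Rational(1, 2)) = Mul(I, Pow(7, Rational(1, 2))) ≈ Mul(2.6458, I))
Function('k')(u) = -7 (Function('k')(u) = Pow(Mul(I, Pow(7, Rational(1, 2))), 2) = -7)
Function('I')(m) = 8
Pow(Add(Mul(Add(-195, -192), Add(-174, -105)), Function('I')(Function('k')(3))), Rational(1, 2)) = Pow(Add(Mul(Add(-195, -192), Add(-174, -105)), 8), Rational(1, 2)) = Pow(Add(Mul(-387, -279), 8), Rational(1, 2)) = Pow(Add(107973, 8), Rational(1, 2)) = Pow(107981, Rational(1, 2))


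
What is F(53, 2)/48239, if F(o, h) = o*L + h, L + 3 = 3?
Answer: 2/48239 ≈ 4.1460e-5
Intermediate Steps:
L = 0 (L = -3 + 3 = 0)
F(o, h) = h (F(o, h) = o*0 + h = 0 + h = h)
F(53, 2)/48239 = 2/48239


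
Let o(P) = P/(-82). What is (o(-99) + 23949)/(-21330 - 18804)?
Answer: -654639/1096996 ≈ -0.59676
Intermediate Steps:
o(P) = -P/82 (o(P) = P*(-1/82) = -P/82)
(o(-99) + 23949)/(-21330 - 18804) = (-1/82*(-99) + 23949)/(-21330 - 18804) = (99/82 + 23949)/(-40134) = (1963917/82)*(-1/40134) = -654639/1096996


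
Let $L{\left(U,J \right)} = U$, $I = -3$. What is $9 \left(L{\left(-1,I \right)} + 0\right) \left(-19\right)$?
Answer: $171$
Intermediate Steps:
$9 \left(L{\left(-1,I \right)} + 0\right) \left(-19\right) = 9 \left(-1 + 0\right) \left(-19\right) = 9 \left(-1\right) \left(-19\right) = \left(-9\right) \left(-19\right) = 171$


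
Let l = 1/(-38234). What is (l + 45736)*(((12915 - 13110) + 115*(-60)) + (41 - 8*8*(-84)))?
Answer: -1467134317097/19117 ≈ -7.6745e+7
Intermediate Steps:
l = -1/38234 ≈ -2.6155e-5
(l + 45736)*(((12915 - 13110) + 115*(-60)) + (41 - 8*8*(-84))) = (-1/38234 + 45736)*(((12915 - 13110) + 115*(-60)) + (41 - 8*8*(-84))) = 1748670223*((-195 - 6900) + (41 - 64*(-84)))/38234 = 1748670223*(-7095 + (41 + 5376))/38234 = 1748670223*(-7095 + 5417)/38234 = (1748670223/38234)*(-1678) = -1467134317097/19117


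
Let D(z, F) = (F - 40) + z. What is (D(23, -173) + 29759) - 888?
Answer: 28681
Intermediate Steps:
D(z, F) = -40 + F + z (D(z, F) = (-40 + F) + z = -40 + F + z)
(D(23, -173) + 29759) - 888 = ((-40 - 173 + 23) + 29759) - 888 = (-190 + 29759) - 888 = 29569 - 888 = 28681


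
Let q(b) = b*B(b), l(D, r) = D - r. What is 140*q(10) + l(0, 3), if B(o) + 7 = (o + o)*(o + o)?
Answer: 550197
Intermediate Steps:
B(o) = -7 + 4*o² (B(o) = -7 + (o + o)*(o + o) = -7 + (2*o)*(2*o) = -7 + 4*o²)
q(b) = b*(-7 + 4*b²)
140*q(10) + l(0, 3) = 140*(10*(-7 + 4*10²)) + (0 - 1*3) = 140*(10*(-7 + 4*100)) + (0 - 3) = 140*(10*(-7 + 400)) - 3 = 140*(10*393) - 3 = 140*3930 - 3 = 550200 - 3 = 550197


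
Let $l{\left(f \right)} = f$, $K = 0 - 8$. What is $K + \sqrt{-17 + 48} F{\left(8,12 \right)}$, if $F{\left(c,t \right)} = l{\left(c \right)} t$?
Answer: $-8 + 96 \sqrt{31} \approx 526.51$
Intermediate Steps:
$K = -8$ ($K = 0 - 8 = -8$)
$F{\left(c,t \right)} = c t$
$K + \sqrt{-17 + 48} F{\left(8,12 \right)} = -8 + \sqrt{-17 + 48} \cdot 8 \cdot 12 = -8 + \sqrt{31} \cdot 96 = -8 + 96 \sqrt{31}$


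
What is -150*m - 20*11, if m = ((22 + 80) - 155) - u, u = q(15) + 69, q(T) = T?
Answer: 20330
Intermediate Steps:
u = 84 (u = 15 + 69 = 84)
m = -137 (m = ((22 + 80) - 155) - 1*84 = (102 - 155) - 84 = -53 - 84 = -137)
-150*m - 20*11 = -150*(-137) - 20*11 = 20550 - 220 = 20330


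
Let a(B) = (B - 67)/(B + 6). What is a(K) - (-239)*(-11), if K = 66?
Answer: -189289/72 ≈ -2629.0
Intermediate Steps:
a(B) = (-67 + B)/(6 + B)
a(K) - (-239)*(-11) = (-67 + 66)/(6 + 66) - (-239)*(-11) = -1/72 - 1*2629 = (1/72)*(-1) - 2629 = -1/72 - 2629 = -189289/72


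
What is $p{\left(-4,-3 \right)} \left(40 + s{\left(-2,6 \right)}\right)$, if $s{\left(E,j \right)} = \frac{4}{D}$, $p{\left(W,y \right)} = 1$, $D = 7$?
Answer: $\frac{284}{7} \approx 40.571$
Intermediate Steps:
$s{\left(E,j \right)} = \frac{4}{7}$
$p{\left(-4,-3 \right)} \left(40 + s{\left(-2,6 \right)}\right) = 1 \left(40 + \frac{4}{7}\right) = 1 \cdot \frac{284}{7} = \frac{284}{7}$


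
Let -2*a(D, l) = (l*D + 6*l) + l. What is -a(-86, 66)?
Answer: -2607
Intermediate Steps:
a(D, l) = -7*l/2 - D*l/2 (a(D, l) = -((l*D + 6*l) + l)/2 = -((D*l + 6*l) + l)/2 = -((6*l + D*l) + l)/2 = -(7*l + D*l)/2 = -7*l/2 - D*l/2)
-a(-86, 66) = -(-1)*66*(7 - 86)/2 = -(-1)*66*(-79)/2 = -1*2607 = -2607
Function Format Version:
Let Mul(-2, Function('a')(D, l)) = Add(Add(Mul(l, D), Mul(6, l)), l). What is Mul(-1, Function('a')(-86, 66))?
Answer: -2607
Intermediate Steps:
Function('a')(D, l) = Add(Mul(Rational(-7, 2), l), Mul(Rational(-1, 2), D, l)) (Function('a')(D, l) = Mul(Rational(-1, 2), Add(Add(Mul(l, D), Mul(6, l)), l)) = Mul(Rational(-1, 2), Add(Add(Mul(D, l), Mul(6, l)), l)) = Mul(Rational(-1, 2), Add(Add(Mul(6, l), Mul(D, l)), l)) = Mul(Rational(-1, 2), Add(Mul(7, l), Mul(D, l))) = Add(Mul(Rational(-7, 2), l), Mul(Rational(-1, 2), D, l)))
Mul(-1, Function('a')(-86, 66)) = Mul(-1, Mul(Rational(-1, 2), 66, Add(7, -86))) = Mul(-1, Mul(Rational(-1, 2), 66, -79)) = Mul(-1, 2607) = -2607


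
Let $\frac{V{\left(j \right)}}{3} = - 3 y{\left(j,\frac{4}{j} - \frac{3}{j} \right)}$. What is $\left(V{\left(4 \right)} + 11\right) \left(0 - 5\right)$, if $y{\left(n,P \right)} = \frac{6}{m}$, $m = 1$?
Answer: $215$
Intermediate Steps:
$y{\left(n,P \right)} = 6$ ($y{\left(n,P \right)} = \frac{6}{1} = 6 \cdot 1 = 6$)
$V{\left(j \right)} = -54$ ($V{\left(j \right)} = 3 \left(\left(-3\right) 6\right) = 3 \left(-18\right) = -54$)
$\left(V{\left(4 \right)} + 11\right) \left(0 - 5\right) = \left(-54 + 11\right) \left(0 - 5\right) = \left(-43\right) \left(-5\right) = 215$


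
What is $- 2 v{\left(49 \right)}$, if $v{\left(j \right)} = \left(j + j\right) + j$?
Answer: $-294$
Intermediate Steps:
$v{\left(j \right)} = 3 j$ ($v{\left(j \right)} = 2 j + j = 3 j$)
$- 2 v{\left(49 \right)} = - 2 \cdot 3 \cdot 49 = \left(-2\right) 147 = -294$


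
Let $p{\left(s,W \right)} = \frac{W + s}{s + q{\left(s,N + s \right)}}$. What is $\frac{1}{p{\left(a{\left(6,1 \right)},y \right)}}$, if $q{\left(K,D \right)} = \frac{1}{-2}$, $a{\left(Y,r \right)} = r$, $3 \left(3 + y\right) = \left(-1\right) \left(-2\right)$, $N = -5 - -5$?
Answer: $- \frac{3}{8} \approx -0.375$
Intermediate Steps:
$N = 0$ ($N = -5 + 5 = 0$)
$y = - \frac{7}{3}$ ($y = -3 + \frac{\left(-1\right) \left(-2\right)}{3} = -3 + \frac{1}{3} \cdot 2 = -3 + \frac{2}{3} = - \frac{7}{3} \approx -2.3333$)
$q{\left(K,D \right)} = - \frac{1}{2}$
$p{\left(s,W \right)} = \frac{W + s}{- \frac{1}{2} + s}$ ($p{\left(s,W \right)} = \frac{W + s}{s - \frac{1}{2}} = \frac{W + s}{- \frac{1}{2} + s}$)
$\frac{1}{p{\left(a{\left(6,1 \right)},y \right)}} = \frac{1}{2 \frac{1}{-1 + 2 \cdot 1} \left(- \frac{7}{3} + 1\right)} = \frac{1}{2 \frac{1}{-1 + 2} \left(- \frac{4}{3}\right)} = \frac{1}{2 \cdot 1^{-1} \left(- \frac{4}{3}\right)} = \frac{1}{2 \cdot 1 \left(- \frac{4}{3}\right)} = \frac{1}{- \frac{8}{3}} = - \frac{3}{8}$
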